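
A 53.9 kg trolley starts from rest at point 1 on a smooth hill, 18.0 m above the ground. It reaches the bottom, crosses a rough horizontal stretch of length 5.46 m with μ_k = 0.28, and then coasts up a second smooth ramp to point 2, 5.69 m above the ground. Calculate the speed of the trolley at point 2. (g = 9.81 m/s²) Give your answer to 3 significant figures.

v = 14.5 m/s

Energy at 1: mgh₁ = (53.9)(9.81)(18.0) = 9517.7 J
Friction loss: W_f = μ_k mg d = 808.4 J
At 2: ½mv² + mgh₂ = mgh₁ − W_f
½mv² = 9517.7 − 808.4 − 3008.6 = 5700.7 J
v = √(2 × 5700.7/53.9) = 14.54 m/s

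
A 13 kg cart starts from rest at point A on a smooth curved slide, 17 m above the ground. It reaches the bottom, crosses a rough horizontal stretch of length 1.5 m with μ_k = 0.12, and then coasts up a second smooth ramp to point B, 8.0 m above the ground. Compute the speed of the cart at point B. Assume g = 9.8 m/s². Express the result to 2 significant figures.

v = 13 m/s

Energy at A: mgh₁ = (13)(9.8)(17) = 2165.8 J
Friction loss: W_f = μ_k mg d = 22.93 J
At B: ½mv² + mgh₂ = mgh₁ − W_f
½mv² = 2165.8 − 22.93 − 1019.2 = 1123.7 J
v = √(2 × 1123.7/13) = 13.15 m/s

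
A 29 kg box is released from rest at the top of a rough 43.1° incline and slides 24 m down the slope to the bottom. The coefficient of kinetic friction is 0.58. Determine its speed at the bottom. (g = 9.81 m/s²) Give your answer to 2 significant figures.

Taking the bottom as reference, mgh = ½mv² + μ_k N L with h = L sinθ, N = mg cosθ:
mgh = mgL sinθ = (29)(9.81)(24)sin43.1° = 4665.2 J
W_f = μ_k mg cosθ · L = (0.58)(29)(9.81)cos43.1°·24 = 2892 J
½mv² = 4665.2 − 2892 = 1773.7 J
v = √(2 × 1773.7/29) = 11.06 m/s

v = 11 m/s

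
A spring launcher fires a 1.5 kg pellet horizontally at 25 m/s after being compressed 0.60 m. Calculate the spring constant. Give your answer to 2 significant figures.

k = 2600 N/m

Spring PE at full compression equals KE at release: ½kx² = ½mv²
k = mv²/x² = (1.5)(25)²/(0.60)² = 2604 N/m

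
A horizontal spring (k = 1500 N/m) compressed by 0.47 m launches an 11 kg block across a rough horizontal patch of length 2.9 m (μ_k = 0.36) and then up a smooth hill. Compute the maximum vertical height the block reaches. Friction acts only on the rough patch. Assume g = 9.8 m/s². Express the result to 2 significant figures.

Spring energy: E₀ = ½kx² = ½(1500)(0.47)² = 165.67 J
Friction: W_f = μ_k mg d = (0.36)(11)(9.8)(2.9) = 112.5 J
Energy at base of ramp: E = 165.67 − 112.5 = 53.132 J
At max height all remaining energy is PE: mgh = E ⇒ h = E/(mg) = 53.132/(11 × 9.8) = 0.4929 m

h = 0.49 m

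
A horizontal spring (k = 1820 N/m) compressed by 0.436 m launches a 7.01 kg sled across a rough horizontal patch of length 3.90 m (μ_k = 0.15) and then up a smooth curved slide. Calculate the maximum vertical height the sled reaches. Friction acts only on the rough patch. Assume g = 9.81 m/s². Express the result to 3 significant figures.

h = 1.93 m

Spring energy: E₀ = ½kx² = ½(1820)(0.436)² = 172.99 J
Friction: W_f = μ_k mg d = (0.15)(7.01)(9.81)(3.90) = 40.23 J
Energy at base of ramp: E = 172.99 − 40.23 = 132.76 J
At max height all remaining energy is PE: mgh = E ⇒ h = E/(mg) = 132.76/(7.01 × 9.81) = 1.931 m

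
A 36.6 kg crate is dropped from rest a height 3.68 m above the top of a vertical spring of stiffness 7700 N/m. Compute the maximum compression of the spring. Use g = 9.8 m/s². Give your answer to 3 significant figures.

Measuring PE from the top of the relaxed spring, at max compression the crate has dropped H + x with zero KE, so:
mg(H + x) = ½kx²
½(7700)x² − (36.6)(9.8)x − (36.6)(9.8)(3.68) = 0
3850x² − 358.7x − 1320 = 0
x = [358.7 + √(128651 + 2.0327e+07)]/(2 × 3850) = 0.6340 m

x = 0.634 m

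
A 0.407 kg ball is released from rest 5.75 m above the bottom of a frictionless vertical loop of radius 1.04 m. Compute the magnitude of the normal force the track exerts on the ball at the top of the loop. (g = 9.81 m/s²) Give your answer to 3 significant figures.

N = 24.2 N

Energy from release to top (height 2r): mgh = ½mv_top² + mg(2r)
v_top² = 2g(h − 2r) = 2(9.81)(5.75 − 2.080) = 72.005 m²/s²
At the top, both N and weight point toward the centre: N + mg = mv_top²/r
N = m(v_top²/r − g) = 0.407(72.005/1.04 − 9.81) = 24.19 N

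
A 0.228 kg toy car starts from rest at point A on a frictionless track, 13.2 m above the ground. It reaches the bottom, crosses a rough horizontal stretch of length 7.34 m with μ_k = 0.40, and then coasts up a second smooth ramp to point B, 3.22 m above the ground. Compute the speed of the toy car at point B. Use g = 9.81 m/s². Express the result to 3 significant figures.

v = 11.8 m/s

Energy at A: mgh₁ = (0.228)(9.81)(13.2) = 29.524 J
Friction loss: W_f = μ_k mg d = 6.567 J
At B: ½mv² + mgh₂ = mgh₁ − W_f
½mv² = 29.524 − 6.567 − 7.2021 = 15.755 J
v = √(2 × 15.755/0.228) = 11.76 m/s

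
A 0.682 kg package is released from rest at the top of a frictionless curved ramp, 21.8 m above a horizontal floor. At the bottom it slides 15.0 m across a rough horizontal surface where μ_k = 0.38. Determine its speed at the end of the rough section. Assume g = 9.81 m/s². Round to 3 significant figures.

v = 17.8 m/s

Energy bookkeeping (friction removes W_f = μ_k N d):
mgh = ½mv² + μ_k m g d
W_f = μ_k mg d = (0.38)(0.682)(9.81)(15.0) = 38.14 J
½mv² = mgh − W_f = 145.85 − 38.14 = 107.72 J
v = √(2 × 107.72/0.682) = 17.77 m/s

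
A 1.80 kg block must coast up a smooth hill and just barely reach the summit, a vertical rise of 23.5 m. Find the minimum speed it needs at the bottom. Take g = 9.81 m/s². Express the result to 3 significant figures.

At the top it is momentarily at rest, so all KE converts to PE: ½mv² = mgh
v = √(2gh) = √(2 × 9.81 × 23.5) = 21.47 m/s

v = 21.5 m/s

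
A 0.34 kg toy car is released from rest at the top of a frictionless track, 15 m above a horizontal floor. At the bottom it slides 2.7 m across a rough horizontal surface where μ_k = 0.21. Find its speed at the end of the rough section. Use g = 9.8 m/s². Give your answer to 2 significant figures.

v = 17 m/s

Applying the work–energy principle:
mgh = ½mv² + μ_k m g d
W_f = μ_k mg d = (0.21)(0.34)(9.8)(2.7) = 1.889 J
½mv² = mgh − W_f = 49.980 − 1.889 = 48.091 J
v = √(2 × 48.091/0.34) = 16.82 m/s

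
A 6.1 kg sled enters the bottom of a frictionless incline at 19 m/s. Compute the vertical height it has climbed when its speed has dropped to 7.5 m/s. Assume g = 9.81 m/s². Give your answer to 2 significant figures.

h = 16 m

Energy balance between the two points: ½mv₁² = ½mv₂² + mgh
h = (v₁² − v₂²)/(2g) = (19² − 7.5²)/(2 × 9.81) = 15.53 m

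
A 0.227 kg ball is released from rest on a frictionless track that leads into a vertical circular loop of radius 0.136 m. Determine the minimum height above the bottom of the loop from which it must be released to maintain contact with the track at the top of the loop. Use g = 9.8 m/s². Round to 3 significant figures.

h = 0.340 m

At the top, for minimum speed gravity alone supplies the centripetal force: mg = mv_top²/r ⇒ v_top² = gr = 1.333 m²/s²
Energy conservation from release height h to the top (height 2r): mgh = ½mv_top² + mg(2r)
h = v_top²/(2g) + 2r = r/2 + 2r = 5r/2 = 0.3400 m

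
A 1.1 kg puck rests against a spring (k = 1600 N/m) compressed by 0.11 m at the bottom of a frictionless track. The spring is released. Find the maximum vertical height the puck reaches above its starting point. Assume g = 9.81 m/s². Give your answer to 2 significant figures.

Energy conservation from release to the highest point: ½kx² = mgh
h = kx²/(2mg) = (1600)(0.11)²/(2 × 1.1 × 9.81) = 0.8970 m

h = 0.90 m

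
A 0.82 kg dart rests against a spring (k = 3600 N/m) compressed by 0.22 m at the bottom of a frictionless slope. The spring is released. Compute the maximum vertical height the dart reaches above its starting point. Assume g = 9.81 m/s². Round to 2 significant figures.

At maximum height the dart is at rest, so ½kx² = mgh
h = kx²/(2mg) = (3600)(0.22)²/(2 × 0.82 × 9.81) = 10.83 m

h = 11 m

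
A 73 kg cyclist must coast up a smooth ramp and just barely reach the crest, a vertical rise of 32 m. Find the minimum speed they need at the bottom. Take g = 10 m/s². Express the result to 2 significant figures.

v = 25 m/s

At the top they are momentarily at rest, so all KE converts to PE: ½mv² = mgh
v = √(2gh) = √(2 × 10 × 32) = 25.30 m/s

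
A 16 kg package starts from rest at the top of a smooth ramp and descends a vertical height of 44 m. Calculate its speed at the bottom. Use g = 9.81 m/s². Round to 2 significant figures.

Equating total energy at the two states: mgh = ½mv²
v = √(2gh) = √(2 × 9.81 × 44) = √863.28 = 29.38 m/s

v = 29 m/s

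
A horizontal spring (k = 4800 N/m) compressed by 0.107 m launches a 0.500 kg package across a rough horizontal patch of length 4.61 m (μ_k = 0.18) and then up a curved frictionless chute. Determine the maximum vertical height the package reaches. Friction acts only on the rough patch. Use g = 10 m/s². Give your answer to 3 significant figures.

h = 4.67 m

Spring energy: E₀ = ½kx² = ½(4800)(0.107)² = 27.478 J
Friction: W_f = μ_k mg d = (0.18)(0.500)(10)(4.61) = 4.149 J
Energy at base of ramp: E = 27.478 − 4.149 = 23.329 J
At max height all remaining energy is PE: mgh = E ⇒ h = E/(mg) = 23.329/(0.500 × 10) = 4.666 m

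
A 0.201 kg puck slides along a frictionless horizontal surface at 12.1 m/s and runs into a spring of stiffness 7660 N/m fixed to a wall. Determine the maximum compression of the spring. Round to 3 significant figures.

All KE is stored as spring PE at maximum compression: ½mv² = ½kx²
x = v√(m/k) = 12.1 × √(0.201/7660) = 0.06198 m

x = 0.0620 m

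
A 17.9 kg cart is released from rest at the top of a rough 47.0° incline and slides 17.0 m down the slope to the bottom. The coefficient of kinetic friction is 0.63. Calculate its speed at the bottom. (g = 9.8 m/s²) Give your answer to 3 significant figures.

v = 10.0 m/s

Work–energy: mg(L sinθ) − μ_k(mg cosθ)L = ½mv²
mgh = mgL sinθ = (17.9)(9.8)(17.0)sin47.0° = 2181.0 J
W_f = μ_k mg cosθ · L = (0.63)(17.9)(9.8)cos47.0°·17.0 = 1281 J
½mv² = 2181.0 − 1281 = 899.70 J
v = √(2 × 899.70/17.9) = 10.03 m/s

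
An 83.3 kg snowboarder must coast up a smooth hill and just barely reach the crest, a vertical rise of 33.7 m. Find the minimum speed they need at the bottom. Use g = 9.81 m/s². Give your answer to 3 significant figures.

At the top they are momentarily at rest, so all KE converts to PE: ½mv² = mgh
v = √(2gh) = √(2 × 9.81 × 33.7) = 25.71 m/s

v = 25.7 m/s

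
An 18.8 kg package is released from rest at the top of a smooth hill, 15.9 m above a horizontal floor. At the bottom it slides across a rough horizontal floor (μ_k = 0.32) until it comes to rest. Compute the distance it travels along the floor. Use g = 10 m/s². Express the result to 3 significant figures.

d = 49.7 m

Energy bookkeeping (friction removes W_f = μ_k N d):
At rest all PE has been dissipated by friction: mgh = μ_k m g d
d = h/μ_k = 15.9/0.32 = 49.69 m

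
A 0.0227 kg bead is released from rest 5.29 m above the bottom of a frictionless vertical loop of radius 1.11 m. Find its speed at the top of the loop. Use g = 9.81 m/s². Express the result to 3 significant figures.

Energy conservation: mgh = ½mv_top² + mg(2r)
v_top² = 2g(h − 2r) = 2(9.81)(5.29 − 2.220) = 60.23
v_top = 7.761 m/s

v = 7.76 m/s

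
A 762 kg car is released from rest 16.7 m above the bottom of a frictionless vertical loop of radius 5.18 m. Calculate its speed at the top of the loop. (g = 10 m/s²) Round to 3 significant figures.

Energy conservation: mgh = ½mv_top² + mg(2r)
v_top² = 2g(h − 2r) = 2(10)(16.7 − 10.36) = 126.8
v_top = 11.26 m/s

v = 11.3 m/s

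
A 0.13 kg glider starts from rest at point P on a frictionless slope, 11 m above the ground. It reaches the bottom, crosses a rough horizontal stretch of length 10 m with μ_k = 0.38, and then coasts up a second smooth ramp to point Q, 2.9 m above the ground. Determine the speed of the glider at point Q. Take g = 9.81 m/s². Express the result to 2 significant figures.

v = 9.2 m/s

Energy at P: mgh₁ = (0.13)(9.81)(11) = 14.028 J
Friction loss: W_f = μ_k mg d = 4.846 J
At Q: ½mv² + mgh₂ = mgh₁ − W_f
½mv² = 14.028 − 4.846 − 3.6984 = 5.4838 J
v = √(2 × 5.4838/0.13) = 9.185 m/s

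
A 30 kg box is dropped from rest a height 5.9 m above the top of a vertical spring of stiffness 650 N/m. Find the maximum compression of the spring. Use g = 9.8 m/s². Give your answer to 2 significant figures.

x = 2.8 m

Let x be the compression. The total drop is H + x, and the box is instantaneously at rest at max compression, so energy conservation gives:
mg(H + x) = ½kx²
½(650)x² − (30)(9.8)x − (30)(9.8)(5.9) = 0
325.0x² − 294.0x − 1735 = 0
x = [294.0 + √(86436 + 2.2550e+06)]/(2 × 325.0) = 2.806 m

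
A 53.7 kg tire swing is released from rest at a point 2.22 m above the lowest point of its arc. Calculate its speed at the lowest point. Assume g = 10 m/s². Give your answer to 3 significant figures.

v = 6.66 m/s

Equating total energy at the two states: mgh = ½mv²
The mass cancels from both sides.
v = √(2gh) = √(2 × 10 × 2.22) = √44.400 = 6.663 m/s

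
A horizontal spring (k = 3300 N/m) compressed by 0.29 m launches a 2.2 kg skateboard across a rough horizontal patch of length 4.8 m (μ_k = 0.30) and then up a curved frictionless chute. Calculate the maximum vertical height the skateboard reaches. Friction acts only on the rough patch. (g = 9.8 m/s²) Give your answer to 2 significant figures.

Spring energy: E₀ = ½kx² = ½(3300)(0.29)² = 138.76 J
Friction: W_f = μ_k mg d = (0.30)(2.2)(9.8)(4.8) = 31.05 J
Energy at base of ramp: E = 138.76 − 31.05 = 107.72 J
At max height all remaining energy is PE: mgh = E ⇒ h = E/(mg) = 107.72/(2.2 × 9.8) = 4.996 m

h = 5.0 m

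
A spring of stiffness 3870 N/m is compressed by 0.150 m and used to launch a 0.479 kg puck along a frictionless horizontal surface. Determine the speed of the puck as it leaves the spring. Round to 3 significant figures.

v = 13.5 m/s

Spring PE converts entirely to kinetic energy: ½kx² = ½mv²
v = x√(k/m) = 0.150 × √(3870/0.479) = 13.48 m/s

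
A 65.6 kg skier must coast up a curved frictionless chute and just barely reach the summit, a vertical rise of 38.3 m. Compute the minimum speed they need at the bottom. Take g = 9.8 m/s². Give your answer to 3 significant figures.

v = 27.4 m/s

At the top they are momentarily at rest, so all KE converts to PE: ½mv² = mgh
v = √(2gh) = √(2 × 9.8 × 38.3) = 27.40 m/s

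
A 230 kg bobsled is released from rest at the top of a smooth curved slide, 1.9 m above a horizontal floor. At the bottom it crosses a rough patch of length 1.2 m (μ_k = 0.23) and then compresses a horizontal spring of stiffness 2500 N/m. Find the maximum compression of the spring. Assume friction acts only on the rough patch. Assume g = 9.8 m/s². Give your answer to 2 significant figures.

x = 1.7 m

Initial energy: E₁ = mgh = (230)(9.8)(1.9) = 4282.6 J
Friction removes W_f = μ_k mg d = (0.23)(230)(9.8)(1.2) = 622.1 J
Energy reaching the spring: E = 4282.6 − 622.1 = 3660.5 J
At max compression ½kx² = E ⇒ x = √(2E/k) = √(2 × 3660.5/2500) = 1.711 m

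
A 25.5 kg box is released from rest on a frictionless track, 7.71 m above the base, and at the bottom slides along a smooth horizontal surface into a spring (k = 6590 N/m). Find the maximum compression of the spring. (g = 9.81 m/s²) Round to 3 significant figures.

At max compression the box is momentarily at rest: mgh = ½kx²
x = √(2mgh/k) = √(2 × 25.5 × 9.81 × 7.71 / 6590) = 0.7651 m

x = 0.765 m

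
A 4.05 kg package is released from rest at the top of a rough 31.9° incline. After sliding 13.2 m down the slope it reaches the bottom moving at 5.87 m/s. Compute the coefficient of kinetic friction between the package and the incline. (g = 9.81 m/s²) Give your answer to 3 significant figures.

Energy balance down the incline: mg L sinθ − ½mv² = μ_k (mg cosθ) L
mgL sinθ = 277.14 J; ½mv² = 69.775 J
W_f = 277.14 − 69.775 = 207.4 J
μ_k = W_f/(mg cosθ · L) = 207.4/(33.73 × 13.2) = 0.4657

μ_k = 0.466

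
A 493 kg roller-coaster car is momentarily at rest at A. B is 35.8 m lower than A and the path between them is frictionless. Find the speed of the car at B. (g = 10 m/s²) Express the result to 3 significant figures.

Mechanical energy is conserved (no friction): mgh = ½mv²
v = √(2gh) = √(2 × 10 × 35.8) = √716.00 = 26.76 m/s

v = 26.8 m/s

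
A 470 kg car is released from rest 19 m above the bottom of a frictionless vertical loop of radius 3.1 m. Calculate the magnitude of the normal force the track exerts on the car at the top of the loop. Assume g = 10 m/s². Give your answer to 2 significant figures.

N = 34000 N

Energy from release to top (height 2r): mgh = ½mv_top² + mg(2r)
v_top² = 2g(h − 2r) = 2(10)(19 − 6.200) = 256.00 m²/s²
At the top, both N and weight point toward the centre: N + mg = mv_top²/r
N = m(v_top²/r − g) = 470(256.00/3.1 − 10) = 34113 N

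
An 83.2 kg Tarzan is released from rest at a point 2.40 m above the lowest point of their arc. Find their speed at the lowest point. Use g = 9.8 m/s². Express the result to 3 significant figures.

v = 6.86 m/s

By conservation of mechanical energy, mgh = ½mv²
v = √(2gh) = √(2 × 9.8 × 2.40) = √47.040 = 6.859 m/s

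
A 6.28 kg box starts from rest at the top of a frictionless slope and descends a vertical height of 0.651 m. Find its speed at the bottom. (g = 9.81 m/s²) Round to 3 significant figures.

v = 3.57 m/s

Mechanical energy is conserved (no friction): mgh = ½mv²
The mass cancels from both sides.
v = √(2gh) = √(2 × 9.81 × 0.651) = √12.773 = 3.574 m/s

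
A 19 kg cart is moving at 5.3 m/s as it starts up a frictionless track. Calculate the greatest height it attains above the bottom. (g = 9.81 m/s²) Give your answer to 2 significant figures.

By energy conservation, ½mv² = mgh
h = v²/(2g) = 5.3²/(2 × 9.81) = 1.432 m

h = 1.4 m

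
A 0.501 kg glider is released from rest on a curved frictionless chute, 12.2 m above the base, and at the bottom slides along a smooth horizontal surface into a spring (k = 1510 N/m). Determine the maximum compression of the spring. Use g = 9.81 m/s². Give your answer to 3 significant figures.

Gravitational PE at the top equals spring PE at max compression: mgh = ½kx²
x = √(2mgh/k) = √(2 × 0.501 × 9.81 × 12.2 / 1510) = 0.2818 m

x = 0.282 m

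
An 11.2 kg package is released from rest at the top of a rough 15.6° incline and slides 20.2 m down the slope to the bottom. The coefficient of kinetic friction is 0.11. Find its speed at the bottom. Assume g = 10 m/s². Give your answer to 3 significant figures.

Taking the bottom as reference, mgh = ½mv² + μ_k N L with h = L sinθ, N = mg cosθ:
mgh = mgL sinθ = (11.2)(10)(20.2)sin15.6° = 608.40 J
W_f = μ_k mg cosθ · L = (0.11)(11.2)(10)cos15.6°·20.2 = 239.7 J
½mv² = 608.40 − 239.7 = 368.71 J
v = √(2 × 368.71/11.2) = 8.114 m/s

v = 8.11 m/s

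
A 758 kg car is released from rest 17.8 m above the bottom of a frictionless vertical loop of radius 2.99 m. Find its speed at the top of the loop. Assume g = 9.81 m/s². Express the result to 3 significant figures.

Energy conservation: mgh = ½mv_top² + mg(2r)
v_top² = 2g(h − 2r) = 2(9.81)(17.8 − 5.980) = 231.9
v_top = 15.23 m/s

v = 15.2 m/s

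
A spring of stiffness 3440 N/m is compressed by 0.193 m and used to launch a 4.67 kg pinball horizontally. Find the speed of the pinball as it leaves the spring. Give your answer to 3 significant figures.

v = 5.24 m/s

Conservation of energy: ½kx² = ½mv²
v = x√(k/m) = 0.193 × √(3440/4.67) = 5.238 m/s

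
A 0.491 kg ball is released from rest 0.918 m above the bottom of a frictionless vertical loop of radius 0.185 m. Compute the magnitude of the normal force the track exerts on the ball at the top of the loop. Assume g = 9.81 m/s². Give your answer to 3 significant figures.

Energy from release to top (height 2r): mgh = ½mv_top² + mg(2r)
v_top² = 2g(h − 2r) = 2(9.81)(0.918 − 0.3700) = 10.752 m²/s²
At the top, both N and weight point toward the centre: N + mg = mv_top²/r
N = m(v_top²/r − g) = 0.491(10.752/0.185 − 9.81) = 23.72 N

N = 23.7 N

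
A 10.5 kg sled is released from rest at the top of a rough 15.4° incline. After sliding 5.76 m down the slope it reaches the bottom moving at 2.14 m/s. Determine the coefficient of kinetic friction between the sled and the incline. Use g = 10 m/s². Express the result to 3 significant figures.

μ_k = 0.234

Energy balance down the incline: mg L sinθ − ½mv² = μ_k (mg cosθ) L
mgL sinθ = 160.61 J; ½mv² = 24.043 J
W_f = 160.61 − 24.043 = 136.6 J
μ_k = W_f/(mg cosθ · L) = 136.6/(101.2 × 5.76) = 0.2342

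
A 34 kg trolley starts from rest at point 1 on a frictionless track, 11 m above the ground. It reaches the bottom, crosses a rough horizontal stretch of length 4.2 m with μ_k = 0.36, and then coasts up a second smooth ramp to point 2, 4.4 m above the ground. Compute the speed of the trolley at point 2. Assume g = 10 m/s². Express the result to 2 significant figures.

Energy at 1: mgh₁ = (34)(10)(11) = 3740.0 J
Friction loss: W_f = μ_k mg d = 514.1 J
At 2: ½mv² + mgh₂ = mgh₁ − W_f
½mv² = 3740.0 − 514.1 − 1496.0 = 1729.9 J
v = √(2 × 1729.9/34) = 10.09 m/s

v = 10 m/s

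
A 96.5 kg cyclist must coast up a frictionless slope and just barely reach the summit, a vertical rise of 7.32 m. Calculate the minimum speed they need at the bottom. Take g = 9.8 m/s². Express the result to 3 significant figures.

v = 12.0 m/s

At the top they are momentarily at rest, so all KE converts to PE: ½mv² = mgh
v = √(2gh) = √(2 × 9.8 × 7.32) = 11.98 m/s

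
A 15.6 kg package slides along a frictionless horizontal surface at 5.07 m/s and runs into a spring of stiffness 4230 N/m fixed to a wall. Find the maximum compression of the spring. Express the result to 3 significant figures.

x = 0.308 m

Conservation of energy between contact and max compression: ½mv² = ½kx²
x = v√(m/k) = 5.07 × √(15.6/4230) = 0.3079 m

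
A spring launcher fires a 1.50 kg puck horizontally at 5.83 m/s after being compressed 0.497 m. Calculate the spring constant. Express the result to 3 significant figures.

k = 206 N/m

Spring PE at full compression equals KE at release: ½kx² = ½mv²
k = mv²/x² = (1.50)(5.83)²/(0.497)² = 206.4 N/m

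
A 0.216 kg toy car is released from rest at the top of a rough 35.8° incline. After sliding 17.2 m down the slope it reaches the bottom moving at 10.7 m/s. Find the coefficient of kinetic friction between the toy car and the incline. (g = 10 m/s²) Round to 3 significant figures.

The energy dissipated by friction is the PE lost minus the KE gained:
mgL sinθ = 21.732 J; ½mv² = 12.365 J
W_f = 21.732 − 12.365 = 9.367 J
μ_k = W_f/(mg cosθ · L) = 9.367/(1.752 × 17.2) = 0.3109

μ_k = 0.311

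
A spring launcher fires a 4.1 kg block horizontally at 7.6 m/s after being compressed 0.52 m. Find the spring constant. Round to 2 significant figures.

½kx² = ½mv²
k = mv²/x² = (4.1)(7.6)²/(0.52)² = 875.8 N/m

k = 880 N/m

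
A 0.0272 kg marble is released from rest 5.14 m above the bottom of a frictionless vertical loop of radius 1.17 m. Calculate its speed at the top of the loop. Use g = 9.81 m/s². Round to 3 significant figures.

Energy conservation: mgh = ½mv_top² + mg(2r)
v_top² = 2g(h − 2r) = 2(9.81)(5.14 − 2.340) = 54.94
v_top = 7.412 m/s

v = 7.41 m/s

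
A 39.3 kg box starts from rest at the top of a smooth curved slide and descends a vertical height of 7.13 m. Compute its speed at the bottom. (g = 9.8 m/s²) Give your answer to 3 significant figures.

v = 11.8 m/s

Mechanical energy is conserved (no friction): mgh = ½mv²
v = √(2gh) = √(2 × 9.8 × 7.13) = √139.75 = 11.82 m/s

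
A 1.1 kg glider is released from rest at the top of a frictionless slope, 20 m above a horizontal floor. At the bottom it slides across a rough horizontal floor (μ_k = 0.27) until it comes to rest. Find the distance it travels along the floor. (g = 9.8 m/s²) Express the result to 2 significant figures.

Applying the work–energy principle:
At rest all PE has been dissipated by friction: mgh = μ_k m g d
d = h/μ_k = 20/0.27 = 74.07 m

d = 74 m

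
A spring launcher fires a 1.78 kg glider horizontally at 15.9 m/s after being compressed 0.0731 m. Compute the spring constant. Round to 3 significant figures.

½kx² = ½mv²
k = mv²/x² = (1.78)(15.9)²/(0.0731)² = 84213 N/m

k = 84200 N/m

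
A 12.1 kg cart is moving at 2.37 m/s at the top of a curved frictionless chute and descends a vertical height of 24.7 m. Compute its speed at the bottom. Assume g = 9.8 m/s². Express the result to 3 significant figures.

Equating total energy at the two states: ½mv₀² + mgh = ½mv²
v² = v₀² + 2gh = (2.37)² + 2(9.8)(24.7) = 489.74
v = √489.74 = 22.13 m/s

v = 22.1 m/s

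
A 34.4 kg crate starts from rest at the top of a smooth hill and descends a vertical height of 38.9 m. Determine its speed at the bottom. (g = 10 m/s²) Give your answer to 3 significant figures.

Mechanical energy is conserved (no friction): mgh = ½mv²
v = √(2gh) = √(2 × 10 × 38.9) = √778.00 = 27.89 m/s

v = 27.9 m/s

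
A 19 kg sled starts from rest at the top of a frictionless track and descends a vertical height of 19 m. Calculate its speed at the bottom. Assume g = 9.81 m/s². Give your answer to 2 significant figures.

By conservation of mechanical energy, mgh = ½mv²
v = √(2gh) = √(2 × 9.81 × 19) = √372.78 = 19.31 m/s

v = 19 m/s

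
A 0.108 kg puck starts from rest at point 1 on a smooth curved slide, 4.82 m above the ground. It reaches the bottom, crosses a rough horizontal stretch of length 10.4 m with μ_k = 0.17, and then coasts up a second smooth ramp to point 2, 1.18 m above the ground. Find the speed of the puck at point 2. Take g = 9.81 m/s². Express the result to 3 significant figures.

v = 6.06 m/s

Energy at 1: mgh₁ = (0.108)(9.81)(4.82) = 5.1067 J
Friction loss: W_f = μ_k mg d = 1.873 J
At 2: ½mv² + mgh₂ = mgh₁ − W_f
½mv² = 5.1067 − 1.873 − 1.2502 = 1.9833 J
v = √(2 × 1.9833/0.108) = 6.060 m/s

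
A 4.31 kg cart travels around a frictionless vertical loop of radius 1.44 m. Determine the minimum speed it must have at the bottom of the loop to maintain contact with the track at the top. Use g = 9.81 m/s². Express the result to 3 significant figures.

v = 8.40 m/s

At the top: mg = mv_top²/r ⇒ v_top² = gr = 14.13 m²/s²
Energy from bottom to top (height 2r): ½mv_bot² = ½mv_top² + mg(2r)
v_bot² = gr + 4gr = 5gr = 70.63
v_bot = √(5gr) = 8.404 m/s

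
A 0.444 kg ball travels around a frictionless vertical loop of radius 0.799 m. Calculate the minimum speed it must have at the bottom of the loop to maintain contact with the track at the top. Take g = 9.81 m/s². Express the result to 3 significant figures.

At the top: mg = mv_top²/r ⇒ v_top² = gr = 7.838 m²/s²
Energy from bottom to top (height 2r): ½mv_bot² = ½mv_top² + mg(2r)
v_bot² = gr + 4gr = 5gr = 39.19
v_bot = √(5gr) = 6.260 m/s

v = 6.26 m/s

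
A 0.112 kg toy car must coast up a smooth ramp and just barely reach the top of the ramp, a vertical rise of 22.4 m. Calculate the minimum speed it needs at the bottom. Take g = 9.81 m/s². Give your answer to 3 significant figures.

At the top it is momentarily at rest, so all KE converts to PE: ½mv² = mgh
v = √(2gh) = √(2 × 9.81 × 22.4) = 20.96 m/s

v = 21.0 m/s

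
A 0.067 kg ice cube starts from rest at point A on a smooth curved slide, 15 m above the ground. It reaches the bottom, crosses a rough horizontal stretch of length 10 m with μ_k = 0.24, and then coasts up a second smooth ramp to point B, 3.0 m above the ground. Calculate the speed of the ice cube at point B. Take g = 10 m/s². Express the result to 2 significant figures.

Energy at A: mgh₁ = (0.067)(10)(15) = 10.050 J
Friction loss: W_f = μ_k mg d = 1.608 J
At B: ½mv² + mgh₂ = mgh₁ − W_f
½mv² = 10.050 − 1.608 − 2.0100 = 6.4320 J
v = √(2 × 6.4320/0.067) = 13.86 m/s

v = 14 m/s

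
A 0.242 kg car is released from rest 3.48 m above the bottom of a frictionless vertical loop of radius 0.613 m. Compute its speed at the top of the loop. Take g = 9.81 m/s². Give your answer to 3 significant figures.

Energy conservation: mgh = ½mv_top² + mg(2r)
v_top² = 2g(h − 2r) = 2(9.81)(3.48 − 1.226) = 44.22
v_top = 6.650 m/s

v = 6.65 m/s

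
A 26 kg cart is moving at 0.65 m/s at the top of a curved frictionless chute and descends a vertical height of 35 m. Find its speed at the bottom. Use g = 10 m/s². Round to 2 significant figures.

v = 26 m/s

Mechanical energy is conserved (no friction): ½mv₀² + mgh = ½mv²
The mass cancels from both sides.
v² = v₀² + 2gh = (0.65)² + 2(10)(35) = 700.42
v = √700.42 = 26.47 m/s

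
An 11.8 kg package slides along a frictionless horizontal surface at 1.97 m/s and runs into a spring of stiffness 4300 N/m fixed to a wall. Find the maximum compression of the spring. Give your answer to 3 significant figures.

Conservation of energy between contact and max compression: ½mv² = ½kx²
x = v√(m/k) = 1.97 × √(11.8/4300) = 0.1032 m

x = 0.103 m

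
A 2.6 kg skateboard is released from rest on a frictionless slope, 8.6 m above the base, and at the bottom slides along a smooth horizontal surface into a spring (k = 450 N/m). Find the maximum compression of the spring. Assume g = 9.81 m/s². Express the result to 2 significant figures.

x = 0.99 m

At max compression the skateboard is momentarily at rest: mgh = ½kx²
x = √(2mgh/k) = √(2 × 2.6 × 9.81 × 8.6 / 450) = 0.9874 m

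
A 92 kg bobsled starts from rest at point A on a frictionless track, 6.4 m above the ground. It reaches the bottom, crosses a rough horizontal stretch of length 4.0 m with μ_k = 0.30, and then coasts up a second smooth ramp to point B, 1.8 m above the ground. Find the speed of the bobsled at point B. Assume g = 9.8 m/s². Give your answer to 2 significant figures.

v = 8.2 m/s

Energy at A: mgh₁ = (92)(9.8)(6.4) = 5770.2 J
Friction loss: W_f = μ_k mg d = 1082 J
At B: ½mv² + mgh₂ = mgh₁ − W_f
½mv² = 5770.2 − 1082 − 1622.9 = 3065.4 J
v = √(2 × 3065.4/92) = 8.163 m/s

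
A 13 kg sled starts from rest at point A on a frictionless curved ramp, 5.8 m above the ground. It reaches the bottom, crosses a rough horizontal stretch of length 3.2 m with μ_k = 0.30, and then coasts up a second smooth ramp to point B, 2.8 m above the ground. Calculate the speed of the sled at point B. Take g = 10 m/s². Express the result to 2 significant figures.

Energy at A: mgh₁ = (13)(10)(5.8) = 754.00 J
Friction loss: W_f = μ_k mg d = 124.8 J
At B: ½mv² + mgh₂ = mgh₁ − W_f
½mv² = 754.00 − 124.8 − 364.00 = 265.20 J
v = √(2 × 265.20/13) = 6.387 m/s

v = 6.4 m/s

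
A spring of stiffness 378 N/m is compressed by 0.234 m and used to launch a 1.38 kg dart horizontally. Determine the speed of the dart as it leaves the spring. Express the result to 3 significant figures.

Spring PE converts entirely to kinetic energy: ½kx² = ½mv²
v = x√(k/m) = 0.234 × √(378/1.38) = 3.873 m/s

v = 3.87 m/s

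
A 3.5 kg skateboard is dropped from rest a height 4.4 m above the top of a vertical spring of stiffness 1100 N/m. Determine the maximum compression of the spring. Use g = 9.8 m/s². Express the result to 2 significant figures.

x = 0.56 m

Let x be the compression. The total drop is H + x, and the skateboard is instantaneously at rest at max compression, so energy conservation gives:
mg(H + x) = ½kx²
½(1100)x² − (3.5)(9.8)x − (3.5)(9.8)(4.4) = 0
550.0x² − 34.30x − 150.9 = 0
x = [34.30 + √(1176 + 332024)]/(2 × 550.0) = 0.5559 m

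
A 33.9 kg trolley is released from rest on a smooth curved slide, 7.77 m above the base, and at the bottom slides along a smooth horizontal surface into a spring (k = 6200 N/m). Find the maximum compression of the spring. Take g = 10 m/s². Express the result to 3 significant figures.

x = 0.922 m

Gravitational PE at the top equals spring PE at max compression: mgh = ½kx²
x = √(2mgh/k) = √(2 × 33.9 × 10 × 7.77 / 6200) = 0.9218 m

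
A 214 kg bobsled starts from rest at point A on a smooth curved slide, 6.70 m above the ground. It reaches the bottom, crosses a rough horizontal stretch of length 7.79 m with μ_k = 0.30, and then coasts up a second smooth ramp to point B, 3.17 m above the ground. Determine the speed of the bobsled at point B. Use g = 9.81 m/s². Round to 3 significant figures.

Energy at A: mgh₁ = (214)(9.81)(6.70) = 14066 J
Friction loss: W_f = μ_k mg d = 4906 J
At B: ½mv² + mgh₂ = mgh₁ − W_f
½mv² = 14066 − 4906 − 6654.9 = 2504.5 J
v = √(2 × 2504.5/214) = 4.838 m/s

v = 4.84 m/s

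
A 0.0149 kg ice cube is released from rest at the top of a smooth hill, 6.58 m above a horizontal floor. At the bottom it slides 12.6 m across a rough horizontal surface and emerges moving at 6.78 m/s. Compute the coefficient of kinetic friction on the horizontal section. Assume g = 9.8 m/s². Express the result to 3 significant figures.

Energy bookkeeping (friction removes W_f = μ_k N d):
mgh = ½mv² + μ_k m g d
mgh = 0.96081 J; ½mv² = 0.34246 J
W_f = 0.96081 − 0.34246 = 0.6183 J
μ_k = W_f/(mg·d) = 0.6183/(0.1460 × 12.6) = 0.3361

μ_k = 0.336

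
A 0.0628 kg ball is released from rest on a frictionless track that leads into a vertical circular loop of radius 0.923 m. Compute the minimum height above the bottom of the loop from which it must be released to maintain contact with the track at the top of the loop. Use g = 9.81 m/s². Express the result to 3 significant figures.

At the top, for minimum speed gravity alone supplies the centripetal force: mg = mv_top²/r ⇒ v_top² = gr = 9.055 m²/s²
Energy conservation from release height h to the top (height 2r): mgh = ½mv_top² + mg(2r)
h = v_top²/(2g) + 2r = r/2 + 2r = 5r/2 = 2.308 m

h = 2.31 m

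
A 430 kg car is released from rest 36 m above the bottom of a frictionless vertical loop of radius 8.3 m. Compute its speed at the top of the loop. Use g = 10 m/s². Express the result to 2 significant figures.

v = 20 m/s

Energy conservation: mgh = ½mv_top² + mg(2r)
v_top² = 2g(h − 2r) = 2(10)(36 − 16.60) = 388.0
v_top = 19.70 m/s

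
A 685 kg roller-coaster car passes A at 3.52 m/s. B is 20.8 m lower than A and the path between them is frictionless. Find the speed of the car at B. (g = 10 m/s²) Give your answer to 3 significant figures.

Equating total energy at the two states: ½mv₀² + mgh = ½mv²
v² = v₀² + 2gh = (3.52)² + 2(10)(20.8) = 428.39
v = √428.39 = 20.70 m/s

v = 20.7 m/s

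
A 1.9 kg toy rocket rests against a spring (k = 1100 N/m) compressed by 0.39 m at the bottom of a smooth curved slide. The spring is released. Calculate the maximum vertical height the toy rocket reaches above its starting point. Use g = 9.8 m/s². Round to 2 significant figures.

All spring PE becomes gravitational PE at the highest point: ½kx² = mgh
h = kx²/(2mg) = (1100)(0.39)²/(2 × 1.9 × 9.8) = 4.493 m

h = 4.5 m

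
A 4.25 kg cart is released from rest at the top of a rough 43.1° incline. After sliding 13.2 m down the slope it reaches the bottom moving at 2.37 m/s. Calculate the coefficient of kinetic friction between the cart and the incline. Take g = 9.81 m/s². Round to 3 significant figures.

μ_k = 0.906

The energy dissipated by friction is the PE lost minus the KE gained:
mgL sinθ = 376.03 J; ½mv² = 11.936 J
W_f = 376.03 − 11.936 = 364.1 J
μ_k = W_f/(mg cosθ · L) = 364.1/(30.44 × 13.2) = 0.9061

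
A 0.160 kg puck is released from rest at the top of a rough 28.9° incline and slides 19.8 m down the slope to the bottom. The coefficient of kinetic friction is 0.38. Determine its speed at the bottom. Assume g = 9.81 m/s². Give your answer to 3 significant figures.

Work–energy: mg(L sinθ) − μ_k(mg cosθ)L = ½mv²
mgh = mgL sinθ = (0.160)(9.81)(19.8)sin28.9° = 15.019 J
W_f = μ_k mg cosθ · L = (0.38)(0.160)(9.81)cos28.9°·19.8 = 10.34 J
½mv² = 15.019 − 10.34 = 4.6805 J
v = √(2 × 4.6805/0.160) = 7.649 m/s

v = 7.65 m/s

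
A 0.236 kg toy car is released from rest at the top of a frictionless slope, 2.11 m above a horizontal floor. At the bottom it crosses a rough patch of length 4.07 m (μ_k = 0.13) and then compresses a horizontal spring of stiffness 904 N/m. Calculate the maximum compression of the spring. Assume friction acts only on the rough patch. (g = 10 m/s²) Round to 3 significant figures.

Initial energy: E₁ = mgh = (0.236)(10)(2.11) = 4.9796 J
Friction removes W_f = μ_k mg d = (0.13)(0.236)(10)(4.07) = 1.249 J
Energy reaching the spring: E = 4.9796 − 1.249 = 3.7309 J
At max compression ½kx² = E ⇒ x = √(2E/k) = √(2 × 3.7309/904) = 0.09085 m

x = 0.0909 m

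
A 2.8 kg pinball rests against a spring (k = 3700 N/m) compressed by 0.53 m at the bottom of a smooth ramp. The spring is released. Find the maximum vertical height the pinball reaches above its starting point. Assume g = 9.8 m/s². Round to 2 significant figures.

h = 19 m

All spring PE becomes gravitational PE at the highest point: ½kx² = mgh
h = kx²/(2mg) = (3700)(0.53)²/(2 × 2.8 × 9.8) = 18.94 m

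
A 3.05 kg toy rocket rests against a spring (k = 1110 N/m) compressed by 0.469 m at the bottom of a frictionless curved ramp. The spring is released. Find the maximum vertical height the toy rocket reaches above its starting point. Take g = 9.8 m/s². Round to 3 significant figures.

h = 4.08 m

All spring PE becomes gravitational PE at the highest point: ½kx² = mgh
h = kx²/(2mg) = (1110)(0.469)²/(2 × 3.05 × 9.8) = 4.084 m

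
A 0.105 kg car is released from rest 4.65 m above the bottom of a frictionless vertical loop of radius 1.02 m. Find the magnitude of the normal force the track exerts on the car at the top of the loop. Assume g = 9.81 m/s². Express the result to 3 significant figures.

N = 4.24 N

Energy from release to top (height 2r): mgh = ½mv_top² + mg(2r)
v_top² = 2g(h − 2r) = 2(9.81)(4.65 − 2.040) = 51.208 m²/s²
At the top, both N and weight point toward the centre: N + mg = mv_top²/r
N = m(v_top²/r − g) = 0.105(51.208/1.02 − 9.81) = 4.241 N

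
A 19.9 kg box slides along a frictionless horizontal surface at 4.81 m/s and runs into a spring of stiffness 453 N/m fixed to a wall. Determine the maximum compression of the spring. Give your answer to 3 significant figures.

Conservation of energy between contact and max compression: ½mv² = ½kx²
x = v√(m/k) = 4.81 × √(19.9/453) = 1.008 m

x = 1.01 m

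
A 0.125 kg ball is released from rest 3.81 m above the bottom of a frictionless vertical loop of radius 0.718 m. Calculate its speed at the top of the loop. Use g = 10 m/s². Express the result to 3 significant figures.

Energy conservation: mgh = ½mv_top² + mg(2r)
v_top² = 2g(h − 2r) = 2(10)(3.81 − 1.436) = 47.48
v_top = 6.891 m/s

v = 6.89 m/s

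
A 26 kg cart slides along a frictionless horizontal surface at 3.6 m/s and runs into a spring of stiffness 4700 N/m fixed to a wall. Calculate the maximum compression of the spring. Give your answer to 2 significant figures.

All KE is stored as spring PE at maximum compression: ½mv² = ½kx²
x = v√(m/k) = 3.6 × √(26/4700) = 0.2678 m

x = 0.27 m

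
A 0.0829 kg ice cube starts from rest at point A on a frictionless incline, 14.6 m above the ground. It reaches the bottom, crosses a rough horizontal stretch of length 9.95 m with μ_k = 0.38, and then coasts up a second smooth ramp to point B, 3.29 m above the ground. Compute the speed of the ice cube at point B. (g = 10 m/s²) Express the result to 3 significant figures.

v = 12.3 m/s

Energy at A: mgh₁ = (0.0829)(10)(14.6) = 12.103 J
Friction loss: W_f = μ_k mg d = 3.134 J
At B: ½mv² + mgh₂ = mgh₁ − W_f
½mv² = 12.103 − 3.134 − 2.7274 = 6.2415 J
v = √(2 × 6.2415/0.0829) = 12.27 m/s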